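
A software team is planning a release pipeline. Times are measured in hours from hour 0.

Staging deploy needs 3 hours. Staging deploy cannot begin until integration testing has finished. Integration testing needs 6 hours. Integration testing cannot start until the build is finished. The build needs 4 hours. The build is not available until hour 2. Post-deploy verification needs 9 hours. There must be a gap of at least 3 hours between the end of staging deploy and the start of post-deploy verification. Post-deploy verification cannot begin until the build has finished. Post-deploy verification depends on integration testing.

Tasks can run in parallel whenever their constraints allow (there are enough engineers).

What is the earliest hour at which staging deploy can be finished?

15

After its own release at hour 2, the build can start at hour 2 and finishes at hour 6.
After the build (finishes hour 6), integration testing can start at hour 6 and finishes at hour 12.
After integration testing (finishes hour 12), staging deploy can start at hour 12 and finishes at hour 15.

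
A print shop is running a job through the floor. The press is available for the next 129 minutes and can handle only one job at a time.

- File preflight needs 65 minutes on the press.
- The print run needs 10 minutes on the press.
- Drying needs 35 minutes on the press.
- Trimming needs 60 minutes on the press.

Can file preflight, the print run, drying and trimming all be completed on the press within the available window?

No

Running back to back, the jobs need 65 + 10 + 35 + 60 = 170 minutes on the press.
Since 170 > 129, they cannot all fit.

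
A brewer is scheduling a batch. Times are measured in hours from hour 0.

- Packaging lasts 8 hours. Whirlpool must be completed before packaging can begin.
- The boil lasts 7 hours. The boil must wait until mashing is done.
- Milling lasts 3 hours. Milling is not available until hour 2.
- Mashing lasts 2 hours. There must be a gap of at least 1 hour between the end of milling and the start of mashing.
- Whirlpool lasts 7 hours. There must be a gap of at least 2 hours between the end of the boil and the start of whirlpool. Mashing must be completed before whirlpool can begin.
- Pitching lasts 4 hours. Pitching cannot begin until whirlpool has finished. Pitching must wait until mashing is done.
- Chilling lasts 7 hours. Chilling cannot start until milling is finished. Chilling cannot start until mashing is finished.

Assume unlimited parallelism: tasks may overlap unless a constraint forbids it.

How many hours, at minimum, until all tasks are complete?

32

Milling cannot begin until its own release at hour 2. It runs from hour 2 to 2 + 3 = hour 5.
Mashing cannot begin until milling (finishes hour 5, plus 1-hour gap → hour 6). It runs from hour 6 to 6 + 2 = hour 8.
For chilling: milling (finishes hour 5); mashing (finishes hour 8). Taking the maximum gives a start of hour 8, and it finishes at 8 + 7 = hour 15.
After mashing (finishes hour 8), the boil can start at hour 8 and finishes at hour 15.
Whirlpool cannot start until the boil (finishes hour 15, plus 2-hour gap → hour 17); mashing (finishes hour 8). The controlling bound is hour 17, so whirlpool finishes at 17 + 7 = hour 24.
Packaging waits on whirlpool (finishes hour 24), so it starts at hour 24 and finishes at 24 + 8 = hour 32.
Pitching has to wait for whirlpool (finishes hour 24); mashing (finishes hour 8). The latest of these is hour 24, so pitching runs hour 24 to 24 + 4 = hour 28.
All tasks are finished once the last one completes. Finish times: Milling at 5, Mashing at 8, The boil at 15, Whirlpool at 24, Chilling at 15, Pitching at 28, Packaging at 32. The latest is hour 32.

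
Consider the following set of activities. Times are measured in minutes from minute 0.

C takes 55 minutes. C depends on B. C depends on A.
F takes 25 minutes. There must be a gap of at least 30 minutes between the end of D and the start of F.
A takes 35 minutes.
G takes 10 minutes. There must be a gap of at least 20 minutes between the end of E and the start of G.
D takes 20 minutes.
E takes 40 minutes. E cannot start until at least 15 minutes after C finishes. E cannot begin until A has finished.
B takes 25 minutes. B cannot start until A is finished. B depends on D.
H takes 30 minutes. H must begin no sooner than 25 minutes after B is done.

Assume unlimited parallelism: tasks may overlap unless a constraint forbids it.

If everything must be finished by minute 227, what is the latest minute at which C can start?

Nothing follows G; the deadline of minute 227 is its only limit. It must start by 227 − 10 = minute 217.
Since G (must start by minute 217, minus 20-minute gap → minute 197) depends on it, E must finish by minute 197. Backing off its 40-minute duration gives a latest start of minute 157.
C feeds into E (must start by minute 157, minus 15-minute gap → minute 142); so C must finish by minute 142 and therefore start by minute 87.

87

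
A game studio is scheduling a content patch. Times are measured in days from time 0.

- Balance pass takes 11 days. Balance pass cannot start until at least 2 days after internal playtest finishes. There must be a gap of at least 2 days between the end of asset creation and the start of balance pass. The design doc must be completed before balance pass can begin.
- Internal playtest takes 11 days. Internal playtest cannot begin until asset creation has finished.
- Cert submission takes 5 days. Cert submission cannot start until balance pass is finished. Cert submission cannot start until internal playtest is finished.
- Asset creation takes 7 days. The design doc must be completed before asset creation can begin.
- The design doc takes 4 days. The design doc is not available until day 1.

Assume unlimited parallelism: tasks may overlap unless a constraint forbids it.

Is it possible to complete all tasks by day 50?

Yes

After its own release at day 1, the design doc can start at day 1 and finishes at day 5.
Asset creation cannot begin until the design doc (finishes day 5). It runs from day 5 to 5 + 7 = day 12.
Internal playtest cannot begin until asset creation (finishes day 12). It runs from day 12 to 12 + 11 = day 23.
Balance pass has to wait for internal playtest (finishes day 23, plus 2-day gap → day 25); asset creation (finishes day 12, plus 2-day gap → day 14); the design doc (finishes day 5). The latest of these is day 25, so balance pass runs day 25 to 25 + 11 = day 36.
Cert submission needs all of balance pass (finishes day 36); internal playtest (finishes day 23). That puts its earliest start at day 36; it finishes at 36 + 5 = day 41.
Every task is finished by day 41, which is no later than the deadline of 50, so the schedule is feasible.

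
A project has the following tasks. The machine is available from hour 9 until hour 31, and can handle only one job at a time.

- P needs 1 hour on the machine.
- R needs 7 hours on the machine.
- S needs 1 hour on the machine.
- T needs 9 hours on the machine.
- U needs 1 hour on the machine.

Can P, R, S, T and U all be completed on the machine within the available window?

Yes

The machine window is 31 − 9 = 22 hours.
Running back to back, the jobs need 1 + 7 + 1 + 9 + 1 = 19 hours on the machine.
Since 19 ≤ 22, they fit within the window.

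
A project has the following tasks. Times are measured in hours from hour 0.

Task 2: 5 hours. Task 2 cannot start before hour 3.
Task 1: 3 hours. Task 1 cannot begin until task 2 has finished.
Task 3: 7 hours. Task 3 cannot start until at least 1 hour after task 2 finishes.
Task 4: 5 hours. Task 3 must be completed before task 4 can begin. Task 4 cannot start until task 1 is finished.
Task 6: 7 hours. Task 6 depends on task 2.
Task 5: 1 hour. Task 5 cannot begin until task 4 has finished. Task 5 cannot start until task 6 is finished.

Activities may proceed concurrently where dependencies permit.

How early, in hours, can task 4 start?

16

After its own release at hour 3, task 2 can start at hour 3 and finishes at hour 8.
Task 3 cannot begin until task 2 (finishes hour 8, plus 1-hour gap → hour 9). It runs from hour 9 to 9 + 7 = hour 16.
Task 1 waits on task 2 (finishes hour 8), so it starts at hour 8 and finishes at 8 + 3 = hour 11.
Task 4 waits on task 3 (finishes hour 16); task 1 (finishes hour 11). The latest of these is hour 16, which is the earliest task 4 can start.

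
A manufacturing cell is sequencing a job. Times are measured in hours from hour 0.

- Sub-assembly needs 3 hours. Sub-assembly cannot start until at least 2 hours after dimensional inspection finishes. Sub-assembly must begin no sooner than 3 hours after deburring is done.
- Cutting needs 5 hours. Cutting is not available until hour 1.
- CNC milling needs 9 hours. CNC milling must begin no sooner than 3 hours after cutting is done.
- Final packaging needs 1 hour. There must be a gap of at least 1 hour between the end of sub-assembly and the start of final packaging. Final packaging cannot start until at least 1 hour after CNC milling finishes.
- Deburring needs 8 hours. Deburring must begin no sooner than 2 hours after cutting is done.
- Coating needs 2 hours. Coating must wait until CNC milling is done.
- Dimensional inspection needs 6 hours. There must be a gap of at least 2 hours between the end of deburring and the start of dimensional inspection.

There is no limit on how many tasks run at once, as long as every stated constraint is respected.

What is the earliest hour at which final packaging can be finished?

Cutting waits on its own release at hour 1, so it starts at hour 1 and finishes at 1 + 5 = hour 6.
CNC milling cannot begin until cutting (finishes hour 6, plus 3-hour gap → hour 9). It runs from hour 9 to 9 + 9 = hour 18.
After cutting (finishes hour 6, plus 2-hour gap → hour 8), deburring can start at hour 8 and finishes at hour 16.
Dimensional inspection cannot begin until deburring (finishes hour 16, plus 2-hour gap → hour 18). It runs from hour 18 to 18 + 6 = hour 24.
For sub-assembly: dimensional inspection (finishes hour 24, plus 2-hour gap → hour 26); deburring (finishes hour 16, plus 3-hour gap → hour 19). Taking the maximum gives a start of hour 26, and it finishes at 26 + 3 = hour 29.
Final packaging needs all of sub-assembly (finishes hour 29, plus 1-hour gap → hour 30); CNC milling (finishes hour 18, plus 1-hour gap → hour 19). That puts its earliest start at hour 30; it finishes at 30 + 1 = hour 31.

31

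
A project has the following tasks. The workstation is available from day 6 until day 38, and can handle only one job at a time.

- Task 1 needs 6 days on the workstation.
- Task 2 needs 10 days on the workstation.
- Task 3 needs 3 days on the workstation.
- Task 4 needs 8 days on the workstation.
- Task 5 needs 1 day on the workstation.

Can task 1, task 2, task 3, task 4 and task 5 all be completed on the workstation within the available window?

The workstation window is 38 − 6 = 32 days.
Running back to back, the jobs need 6 + 10 + 3 + 8 + 1 = 28 days on the workstation.
Since 28 ≤ 32, they fit within the window.

Yes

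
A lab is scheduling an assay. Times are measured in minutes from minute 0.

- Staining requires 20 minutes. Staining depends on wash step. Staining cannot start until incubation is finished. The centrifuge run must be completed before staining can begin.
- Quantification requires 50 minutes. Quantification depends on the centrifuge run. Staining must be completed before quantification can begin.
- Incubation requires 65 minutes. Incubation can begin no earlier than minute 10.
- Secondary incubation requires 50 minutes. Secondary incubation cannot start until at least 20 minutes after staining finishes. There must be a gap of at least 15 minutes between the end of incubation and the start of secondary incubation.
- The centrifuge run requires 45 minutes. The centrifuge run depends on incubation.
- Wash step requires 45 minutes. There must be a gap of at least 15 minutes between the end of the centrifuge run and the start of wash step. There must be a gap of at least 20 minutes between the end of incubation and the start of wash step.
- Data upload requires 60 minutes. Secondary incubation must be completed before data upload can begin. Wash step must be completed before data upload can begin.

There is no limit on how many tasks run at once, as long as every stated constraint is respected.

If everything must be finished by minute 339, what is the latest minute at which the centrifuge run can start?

84

Data upload must finish by minute 339; it takes 60 minutes, so it must start by 339 − 60 = minute 279.
Since data upload (must start by minute 279) depends on it, secondary incubation must finish by minute 279. Backing off its 50-minute duration gives a latest start of minute 229.
To finish by minute 339, quantification (duration 50) must start no later than minute 289.
Staining feeds secondary incubation (must start by minute 229, minus 20-minute gap → minute 209); quantification (must start by minute 289). Taking the minimum, staining must finish by minute 209 and start by 209 − 20 = minute 189.
For wash step: staining (must start by minute 189); data upload (must start by minute 279). The most restrictive is minute 189; with a 45-minute duration, wash step must start by minute 144.
For the centrifuge run: wash step (must start by minute 144, minus 15-minute gap → minute 129); staining (must start by minute 189); quantification (must start by minute 289). The most restrictive is minute 129; with a 45-minute duration, the centrifuge run must start by minute 84.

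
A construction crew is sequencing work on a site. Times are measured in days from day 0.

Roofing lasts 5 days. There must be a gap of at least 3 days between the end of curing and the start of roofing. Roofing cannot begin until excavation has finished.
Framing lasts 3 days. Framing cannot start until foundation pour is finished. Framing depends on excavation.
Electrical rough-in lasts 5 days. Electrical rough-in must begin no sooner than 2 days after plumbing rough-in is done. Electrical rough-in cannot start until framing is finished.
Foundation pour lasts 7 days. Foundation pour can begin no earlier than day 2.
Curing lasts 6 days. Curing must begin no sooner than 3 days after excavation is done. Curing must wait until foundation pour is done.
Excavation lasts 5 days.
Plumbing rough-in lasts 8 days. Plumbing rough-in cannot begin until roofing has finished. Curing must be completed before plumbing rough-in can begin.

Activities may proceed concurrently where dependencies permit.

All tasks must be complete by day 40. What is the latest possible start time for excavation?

3

Electrical rough-in must finish by day 40; it takes 5 days, so it must start by 40 − 5 = day 35.
Plumbing rough-in feeds into electrical rough-in (must start by day 35, minus 2-day gap → day 33); so plumbing rough-in must finish by day 33 and therefore start by day 25.
Since plumbing rough-in (must start by day 25) depends on it, roofing must finish by day 25. Backing off its 5-day duration gives a latest start of day 20.
Curing has several dependents: roofing (must start by day 20, minus 3-day gap → day 17); plumbing rough-in (must start by day 25). The earliest of those limits is day 17, so curing must start by 17 − 6 = day 11.
Framing feeds into electrical rough-in (must start by day 35); so framing must finish by day 35 and therefore start by day 32.
For excavation: curing (must start by day 11, minus 3-day gap → day 8); framing (must start by day 32); roofing (must start by day 20). The most restrictive is day 8; with a 5-day duration, excavation must start by day 3.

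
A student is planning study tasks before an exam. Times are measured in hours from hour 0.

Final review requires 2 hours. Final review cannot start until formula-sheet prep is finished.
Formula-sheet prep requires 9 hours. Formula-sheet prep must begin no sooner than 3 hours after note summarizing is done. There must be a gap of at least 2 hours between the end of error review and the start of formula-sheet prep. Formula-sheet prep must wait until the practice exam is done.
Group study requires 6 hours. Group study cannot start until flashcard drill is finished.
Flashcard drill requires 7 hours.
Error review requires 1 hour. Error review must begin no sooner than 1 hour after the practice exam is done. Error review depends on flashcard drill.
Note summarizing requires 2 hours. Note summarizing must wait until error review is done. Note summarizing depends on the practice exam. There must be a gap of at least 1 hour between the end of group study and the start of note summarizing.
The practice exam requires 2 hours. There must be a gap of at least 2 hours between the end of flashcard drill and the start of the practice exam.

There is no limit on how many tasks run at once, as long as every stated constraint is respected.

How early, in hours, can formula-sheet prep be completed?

28

Nothing blocks flashcard drill, so it runs from hour 0 to hour 7.
After flashcard drill (finishes hour 7), group study can start at hour 7 and finishes at hour 13.
The practice exam waits on flashcard drill (finishes hour 7, plus 2-hour gap → hour 9), so it starts at hour 9 and finishes at 9 + 2 = hour 11.
Error review has to wait for the practice exam (finishes hour 11, plus 1-hour gap → hour 12); flashcard drill (finishes hour 7). The latest of these is hour 12, so error review runs hour 12 to 12 + 1 = hour 13.
For note summarizing: error review (finishes hour 13); the practice exam (finishes hour 11); group study (finishes hour 13, plus 1-hour gap → hour 14). Taking the maximum gives a start of hour 14, and it finishes at 14 + 2 = hour 16.
Formula-sheet prep cannot start until note summarizing (finishes hour 16, plus 3-hour gap → hour 19); error review (finishes hour 13, plus 2-hour gap → hour 15); the practice exam (finishes hour 11). The controlling bound is hour 19, so formula-sheet prep finishes at 19 + 9 = hour 28.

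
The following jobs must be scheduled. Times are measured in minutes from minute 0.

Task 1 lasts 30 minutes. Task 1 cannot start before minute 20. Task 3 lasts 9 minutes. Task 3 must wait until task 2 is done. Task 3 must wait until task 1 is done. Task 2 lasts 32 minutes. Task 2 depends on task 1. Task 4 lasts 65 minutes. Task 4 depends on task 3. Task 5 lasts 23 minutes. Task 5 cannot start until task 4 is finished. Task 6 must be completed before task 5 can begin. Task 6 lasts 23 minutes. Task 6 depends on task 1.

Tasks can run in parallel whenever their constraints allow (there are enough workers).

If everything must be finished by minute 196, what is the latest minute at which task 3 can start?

99

Task 5 has no dependents, so it just needs to finish by minute 196. Starting by 196 − 23 = minute 173 achieves that.
Task 4 has to be done before task 5 (must start by minute 173). That means finishing by minute 173, i.e. starting by 173 − 65 = minute 108.
Since task 4 (must start by minute 108) depends on it, task 3 must finish by minute 108. Backing off its 9-minute duration gives a latest start of minute 99.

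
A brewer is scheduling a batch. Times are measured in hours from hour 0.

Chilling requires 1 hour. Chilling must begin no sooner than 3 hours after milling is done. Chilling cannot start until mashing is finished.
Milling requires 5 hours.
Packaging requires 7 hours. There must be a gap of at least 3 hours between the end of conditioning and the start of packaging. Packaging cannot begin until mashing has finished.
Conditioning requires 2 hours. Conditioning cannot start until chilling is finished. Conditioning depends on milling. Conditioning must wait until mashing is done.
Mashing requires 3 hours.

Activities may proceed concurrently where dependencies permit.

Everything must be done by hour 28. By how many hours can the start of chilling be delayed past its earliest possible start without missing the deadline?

Nothing blocks mashing, so it runs from hour 0 to hour 3.
Milling can start immediately at hour 0; it finishes at hour 5.
Chilling has to wait for milling (finishes hour 5, plus 3-hour gap → hour 8); mashing (finishes hour 3). The latest of these is hour 8, so chilling runs hour 8 to 8 + 1 = hour 9.

Working backward from the deadline:
Packaging has no dependents, so it just needs to finish by hour 28. Starting by 28 − 7 = hour 21 achieves that.
Since packaging (must start by hour 21, minus 3-hour gap → hour 18) depends on it, conditioning must finish by hour 18. Backing off its 2-hour duration gives a latest start of hour 16.
Chilling has to be done before conditioning (must start by hour 16). That means finishing by hour 16, i.e. starting by 16 − 1 = hour 15.
So chilling can start as early as hour 8 and as late as hour 15, giving 15 − 8 = 7 hours of slack.

7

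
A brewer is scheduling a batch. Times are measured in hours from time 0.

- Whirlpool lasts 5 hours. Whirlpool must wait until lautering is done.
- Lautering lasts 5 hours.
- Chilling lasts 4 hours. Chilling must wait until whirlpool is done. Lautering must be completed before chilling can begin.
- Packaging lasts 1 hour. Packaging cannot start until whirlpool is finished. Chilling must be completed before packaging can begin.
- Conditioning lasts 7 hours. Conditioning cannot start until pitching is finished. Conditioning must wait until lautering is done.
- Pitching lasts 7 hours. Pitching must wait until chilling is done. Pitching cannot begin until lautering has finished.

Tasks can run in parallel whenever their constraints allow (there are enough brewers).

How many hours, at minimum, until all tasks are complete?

Lautering can start immediately at hour 0; it finishes at hour 5.
After lautering (finishes hour 5), whirlpool can start at hour 5 and finishes at hour 10.
Chilling has to wait for whirlpool (finishes hour 10); lautering (finishes hour 5). The latest of these is hour 10, so chilling runs hour 10 to 10 + 4 = hour 14.
Packaging cannot start until whirlpool (finishes hour 10); chilling (finishes hour 14). The controlling bound is hour 14, so packaging finishes at 14 + 1 = hour 15.
Pitching needs all of chilling (finishes hour 14); lautering (finishes hour 5). That puts its earliest start at hour 14; it finishes at 14 + 7 = hour 21.
Conditioning needs all of pitching (finishes hour 21); lautering (finishes hour 5). That puts its earliest start at hour 21; it finishes at 21 + 7 = hour 28.
All tasks are finished once the last one completes. Finish times: Lautering at 5, Whirlpool at 10, Chilling at 14, Pitching at 21, Conditioning at 28, Packaging at 15. The latest is hour 28.

28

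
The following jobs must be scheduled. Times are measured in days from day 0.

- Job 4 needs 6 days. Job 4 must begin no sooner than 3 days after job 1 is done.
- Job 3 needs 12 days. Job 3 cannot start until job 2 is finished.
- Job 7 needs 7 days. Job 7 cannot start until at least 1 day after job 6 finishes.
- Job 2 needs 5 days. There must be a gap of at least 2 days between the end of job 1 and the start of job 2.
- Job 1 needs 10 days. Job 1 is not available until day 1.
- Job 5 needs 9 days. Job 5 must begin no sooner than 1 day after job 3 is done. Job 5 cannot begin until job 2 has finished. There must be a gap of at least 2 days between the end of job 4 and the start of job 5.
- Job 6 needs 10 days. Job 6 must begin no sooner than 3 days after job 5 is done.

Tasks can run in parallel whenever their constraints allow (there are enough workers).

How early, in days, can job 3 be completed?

30

Job 1 waits on its own release at day 1, so it starts at day 1 and finishes at 1 + 10 = day 11.
Job 2 cannot begin until job 1 (finishes day 11, plus 2-day gap → day 13). It runs from day 13 to 13 + 5 = day 18.
After job 2 (finishes day 18), job 3 can start at day 18 and finishes at day 30.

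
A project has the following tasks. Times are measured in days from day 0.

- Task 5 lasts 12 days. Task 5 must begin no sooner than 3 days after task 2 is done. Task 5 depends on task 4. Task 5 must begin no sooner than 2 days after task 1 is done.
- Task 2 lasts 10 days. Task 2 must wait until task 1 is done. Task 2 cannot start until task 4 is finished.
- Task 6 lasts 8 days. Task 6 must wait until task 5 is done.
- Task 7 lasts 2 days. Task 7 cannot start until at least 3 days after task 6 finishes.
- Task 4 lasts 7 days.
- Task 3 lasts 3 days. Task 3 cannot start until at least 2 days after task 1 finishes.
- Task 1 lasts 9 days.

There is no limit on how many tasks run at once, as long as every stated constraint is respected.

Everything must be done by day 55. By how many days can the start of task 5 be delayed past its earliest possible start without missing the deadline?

Nothing blocks task 4, so it runs from day 0 to day 7.
Task 1 can start immediately at day 0; it finishes at day 9.
Task 2 has to wait for task 1 (finishes day 9); task 4 (finishes day 7). The latest of these is day 9, so task 2 runs day 9 to 9 + 10 = day 19.
Task 5 needs all of task 2 (finishes day 19, plus 3-day gap → day 22); task 4 (finishes day 7); task 1 (finishes day 9, plus 2-day gap → day 11). That puts its earliest start at day 22; it finishes at 22 + 12 = day 34.

Working backward from the deadline:
Nothing follows task 7; the deadline of day 55 is its only limit. It must start by 55 − 2 = day 53.
Task 6 has to be done before task 7 (must start by day 53, minus 3-day gap → day 50). That means finishing by day 50, i.e. starting by 50 − 8 = day 42.
Task 5 must finish before task 6 (must start by day 42). With a 12-day duration, task 5 must start by 42 − 12 = day 30.
So task 5 can start as early as day 22 and as late as day 30, giving 30 − 22 = 8 days of slack.

8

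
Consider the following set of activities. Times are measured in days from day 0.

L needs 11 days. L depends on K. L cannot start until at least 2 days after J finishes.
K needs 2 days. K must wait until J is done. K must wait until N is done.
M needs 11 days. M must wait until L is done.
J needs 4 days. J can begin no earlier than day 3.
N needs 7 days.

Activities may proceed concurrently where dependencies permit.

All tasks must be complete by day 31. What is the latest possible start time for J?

To finish by day 31, M (duration 11) must start no later than day 20.
L must finish before M (must start by day 20). With an 11-day duration, L must start by 20 − 11 = day 9.
K must finish before L (must start by day 9). With a 2-day duration, K must start by 9 − 2 = day 7.
J has several dependents: K (must start by day 7); L (must start by day 9, minus 2-day gap → day 7). The earliest of those limits is day 7, so J must start by 7 − 4 = day 3.

3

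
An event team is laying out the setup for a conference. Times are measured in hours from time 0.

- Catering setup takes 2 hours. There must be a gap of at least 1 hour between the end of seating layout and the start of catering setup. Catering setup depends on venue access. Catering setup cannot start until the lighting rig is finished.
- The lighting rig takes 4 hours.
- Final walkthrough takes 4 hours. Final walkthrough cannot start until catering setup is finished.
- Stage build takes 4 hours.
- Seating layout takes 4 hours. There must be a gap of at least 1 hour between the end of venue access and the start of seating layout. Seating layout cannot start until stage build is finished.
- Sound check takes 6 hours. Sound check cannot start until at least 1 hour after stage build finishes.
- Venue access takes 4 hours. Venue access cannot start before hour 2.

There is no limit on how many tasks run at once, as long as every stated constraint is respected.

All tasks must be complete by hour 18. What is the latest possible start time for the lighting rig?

To finish by hour 18, final walkthrough (duration 4) must start no later than hour 14.
Catering setup must finish before final walkthrough (must start by hour 14). With a 2-hour duration, catering setup must start by 14 − 2 = hour 12.
The lighting rig feeds into catering setup (must start by hour 12); so the lighting rig must finish by hour 12 and therefore start by hour 8.

8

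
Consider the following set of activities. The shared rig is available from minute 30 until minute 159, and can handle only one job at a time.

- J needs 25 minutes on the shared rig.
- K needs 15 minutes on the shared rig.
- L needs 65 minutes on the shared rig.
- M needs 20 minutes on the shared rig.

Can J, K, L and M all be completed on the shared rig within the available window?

The shared rig window is 159 − 30 = 129 minutes.
Running back to back, the jobs need 25 + 15 + 65 + 20 = 125 minutes on the shared rig.
Since 125 ≤ 129, they fit within the window.

Yes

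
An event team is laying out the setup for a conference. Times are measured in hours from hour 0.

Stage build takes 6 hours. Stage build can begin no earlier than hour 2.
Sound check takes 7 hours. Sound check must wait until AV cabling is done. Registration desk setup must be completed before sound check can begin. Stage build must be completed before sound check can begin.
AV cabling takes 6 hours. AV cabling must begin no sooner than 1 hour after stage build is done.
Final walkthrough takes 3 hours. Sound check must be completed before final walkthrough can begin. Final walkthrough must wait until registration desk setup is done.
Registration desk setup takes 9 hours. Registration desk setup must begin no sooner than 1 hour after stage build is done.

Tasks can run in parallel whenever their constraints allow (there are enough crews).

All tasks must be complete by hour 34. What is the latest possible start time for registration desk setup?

15

Final walkthrough has no dependents, so it just needs to finish by hour 34. Starting by 34 − 3 = hour 31 achieves that.
Since final walkthrough (must start by hour 31) depends on it, sound check must finish by hour 31. Backing off its 7-hour duration gives a latest start of hour 24.
Registration desk setup must finish in time for sound check (must start by hour 24); final walkthrough (must start by hour 31). The tightest is hour 24, so registration desk setup must start by 24 − 9 = hour 15.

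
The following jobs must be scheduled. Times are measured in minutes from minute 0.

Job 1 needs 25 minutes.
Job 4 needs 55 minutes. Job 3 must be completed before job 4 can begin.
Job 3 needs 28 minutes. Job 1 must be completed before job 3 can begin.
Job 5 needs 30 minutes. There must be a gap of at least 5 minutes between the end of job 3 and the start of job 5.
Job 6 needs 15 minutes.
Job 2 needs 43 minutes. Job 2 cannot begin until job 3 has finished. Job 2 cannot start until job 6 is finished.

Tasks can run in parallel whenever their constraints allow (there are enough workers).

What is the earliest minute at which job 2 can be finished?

Job 6 has no prerequisites, so it starts at minute 0 and finishes at minute 15.
Nothing blocks job 1, so it runs from minute 0 to minute 25.
After job 1 (finishes minute 25), job 3 can start at minute 25 and finishes at minute 53.
Job 2 needs all of job 3 (finishes minute 53); job 6 (finishes minute 15). That puts its earliest start at minute 53; it finishes at 53 + 43 = minute 96.

96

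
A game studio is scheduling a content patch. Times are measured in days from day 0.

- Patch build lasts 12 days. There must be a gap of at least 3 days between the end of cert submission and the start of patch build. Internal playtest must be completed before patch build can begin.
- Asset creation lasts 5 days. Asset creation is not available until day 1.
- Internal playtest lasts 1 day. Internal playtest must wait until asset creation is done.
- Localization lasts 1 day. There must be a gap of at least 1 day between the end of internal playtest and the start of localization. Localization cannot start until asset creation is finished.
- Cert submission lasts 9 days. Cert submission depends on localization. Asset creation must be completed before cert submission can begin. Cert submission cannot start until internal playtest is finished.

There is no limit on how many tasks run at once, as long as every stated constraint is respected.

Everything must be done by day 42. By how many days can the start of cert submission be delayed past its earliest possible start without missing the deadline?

Asset creation waits on its own release at day 1, so it starts at day 1 and finishes at 1 + 5 = day 6.
Internal playtest cannot begin until asset creation (finishes day 6). It runs from day 6 to 6 + 1 = day 7.
For localization: internal playtest (finishes day 7, plus 1-day gap → day 8); asset creation (finishes day 6). Taking the maximum gives a start of day 8, and it finishes at 8 + 1 = day 9.
For cert submission: localization (finishes day 9); asset creation (finishes day 6); internal playtest (finishes day 7). Taking the maximum gives a start of day 9, and it finishes at 9 + 9 = day 18.

Working backward from the deadline:
To finish by day 42, patch build (duration 12) must start no later than day 30.
Cert submission has to be done before patch build (must start by day 30, minus 3-day gap → day 27). That means finishing by day 27, i.e. starting by 27 − 9 = day 18.
So cert submission can start as early as day 9 and as late as day 18, giving 18 − 9 = 9 days of slack.

9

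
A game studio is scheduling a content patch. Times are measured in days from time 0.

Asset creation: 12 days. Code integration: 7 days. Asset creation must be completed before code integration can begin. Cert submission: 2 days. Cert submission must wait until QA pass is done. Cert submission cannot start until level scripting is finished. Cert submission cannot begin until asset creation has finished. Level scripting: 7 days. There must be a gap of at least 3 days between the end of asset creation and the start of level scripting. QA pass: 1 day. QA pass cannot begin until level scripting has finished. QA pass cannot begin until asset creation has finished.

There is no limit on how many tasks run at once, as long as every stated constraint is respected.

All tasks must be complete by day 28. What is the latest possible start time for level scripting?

To finish by day 28, cert submission (duration 2) must start no later than day 26.
Since cert submission (must start by day 26) depends on it, QA pass must finish by day 26. Backing off its 1-day duration gives a latest start of day 25.
Level scripting must finish in time for QA pass (must start by day 25); cert submission (must start by day 26). The tightest is day 25, so level scripting must start by 25 − 7 = day 18.

18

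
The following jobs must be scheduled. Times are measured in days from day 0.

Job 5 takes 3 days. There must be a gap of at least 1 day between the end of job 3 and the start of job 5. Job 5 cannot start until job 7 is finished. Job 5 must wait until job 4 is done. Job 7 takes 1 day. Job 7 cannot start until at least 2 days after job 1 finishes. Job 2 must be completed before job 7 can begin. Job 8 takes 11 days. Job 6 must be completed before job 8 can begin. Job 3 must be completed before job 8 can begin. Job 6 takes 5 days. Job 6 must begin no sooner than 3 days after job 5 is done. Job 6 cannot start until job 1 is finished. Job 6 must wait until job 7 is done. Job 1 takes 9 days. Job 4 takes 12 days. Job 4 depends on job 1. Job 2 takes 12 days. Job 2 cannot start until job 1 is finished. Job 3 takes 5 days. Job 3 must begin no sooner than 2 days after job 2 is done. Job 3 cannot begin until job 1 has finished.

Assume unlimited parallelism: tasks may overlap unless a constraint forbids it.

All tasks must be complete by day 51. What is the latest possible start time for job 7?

Job 8 must finish by day 51; it takes 11 days, so it must start by 51 − 11 = day 40.
Job 6 must finish before job 8 (must start by day 40). With a 5-day duration, job 6 must start by 40 − 5 = day 35.
Job 5 must finish before job 6 (must start by day 35, minus 3-day gap → day 32). With a 3-day duration, job 5 must start by 32 − 3 = day 29.
Job 7 must finish in time for job 5 (must start by day 29); job 6 (must start by day 35). The tightest is day 29, so job 7 must start by 29 − 1 = day 28.

28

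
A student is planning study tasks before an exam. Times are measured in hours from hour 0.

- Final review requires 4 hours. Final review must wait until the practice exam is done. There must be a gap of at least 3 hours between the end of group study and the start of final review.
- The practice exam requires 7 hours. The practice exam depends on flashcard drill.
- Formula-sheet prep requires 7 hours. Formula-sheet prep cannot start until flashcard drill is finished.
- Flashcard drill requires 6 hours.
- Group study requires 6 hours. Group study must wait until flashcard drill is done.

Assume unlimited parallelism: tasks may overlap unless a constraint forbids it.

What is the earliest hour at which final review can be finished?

19

Flashcard drill can start immediately at hour 0; it finishes at hour 6.
Group study waits on flashcard drill (finishes hour 6), so it starts at hour 6 and finishes at 6 + 6 = hour 12.
After flashcard drill (finishes hour 6), the practice exam can start at hour 6 and finishes at hour 13.
Final review cannot start until the practice exam (finishes hour 13); group study (finishes hour 12, plus 3-hour gap → hour 15). The controlling bound is hour 15, so final review finishes at 15 + 4 = hour 19.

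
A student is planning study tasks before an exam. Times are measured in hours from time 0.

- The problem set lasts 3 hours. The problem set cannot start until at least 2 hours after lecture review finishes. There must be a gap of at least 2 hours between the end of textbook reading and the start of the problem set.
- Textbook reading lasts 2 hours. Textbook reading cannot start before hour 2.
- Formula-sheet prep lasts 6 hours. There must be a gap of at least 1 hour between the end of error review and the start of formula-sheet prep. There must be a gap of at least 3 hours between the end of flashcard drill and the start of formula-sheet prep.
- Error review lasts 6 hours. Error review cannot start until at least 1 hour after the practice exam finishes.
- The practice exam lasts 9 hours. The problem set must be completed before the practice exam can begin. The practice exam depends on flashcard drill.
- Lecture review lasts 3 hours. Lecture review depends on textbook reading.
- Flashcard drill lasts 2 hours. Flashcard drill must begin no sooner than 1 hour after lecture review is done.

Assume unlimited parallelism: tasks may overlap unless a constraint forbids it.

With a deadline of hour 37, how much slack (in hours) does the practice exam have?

2

Textbook reading waits on its own release at hour 2, so it starts at hour 2 and finishes at 2 + 2 = hour 4.
After textbook reading (finishes hour 4), lecture review can start at hour 4 and finishes at hour 7.
Flashcard drill waits on lecture review (finishes hour 7, plus 1-hour gap → hour 8), so it starts at hour 8 and finishes at 8 + 2 = hour 10.
The problem set cannot start until lecture review (finishes hour 7, plus 2-hour gap → hour 9); textbook reading (finishes hour 4, plus 2-hour gap → hour 6). The controlling bound is hour 9, so the problem set finishes at 9 + 3 = hour 12.
The practice exam cannot start until the problem set (finishes hour 12); flashcard drill (finishes hour 10). The controlling bound is hour 12, so the practice exam finishes at 12 + 9 = hour 21.

Working backward from the deadline:
Formula-sheet prep has no dependents, so it just needs to finish by hour 37. Starting by 37 − 6 = hour 31 achieves that.
Since formula-sheet prep (must start by hour 31, minus 1-hour gap → hour 30) depends on it, error review must finish by hour 30. Backing off its 6-hour duration gives a latest start of hour 24.
The practice exam has to be done before error review (must start by hour 24, minus 1-hour gap → hour 23). That means finishing by hour 23, i.e. starting by 23 − 9 = hour 14.
So the practice exam can start as early as hour 12 and as late as hour 14, giving 14 − 12 = 2 hours of slack.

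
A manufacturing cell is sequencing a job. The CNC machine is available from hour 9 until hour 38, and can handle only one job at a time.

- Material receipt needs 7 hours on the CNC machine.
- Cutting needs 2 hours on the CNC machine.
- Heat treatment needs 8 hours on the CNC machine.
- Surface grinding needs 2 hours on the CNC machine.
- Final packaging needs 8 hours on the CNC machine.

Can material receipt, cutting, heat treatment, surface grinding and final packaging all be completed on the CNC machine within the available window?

The CNC machine window is 38 − 9 = 29 hours.
Running back to back, the jobs need 7 + 2 + 8 + 2 + 8 = 27 hours on the CNC machine.
Since 27 ≤ 29, they fit within the window.

Yes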